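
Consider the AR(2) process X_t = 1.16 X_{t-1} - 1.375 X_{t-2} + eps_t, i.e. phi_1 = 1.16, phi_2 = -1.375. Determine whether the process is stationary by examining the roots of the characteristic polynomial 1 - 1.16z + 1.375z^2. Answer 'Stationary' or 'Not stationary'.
\text{Not stationary}

The AR(p) characteristic polynomial is P(z) = 1 - 1.16z + 1.375z^2.
Stationarity requires all roots to lie outside the unit circle, i.e. |z| > 1 for every root.
Set 1 + (-1.16) z + (1.375) z^2 = 0, i.e. a z^2 + b z + c = 0 with a = 1.375, b = -1.16, c = 1.
Discriminant D = b^2 - 4ac = (-1.16)^2 - 4*(1.375)*1 = 1.3456 - (5.5) = -4.1544.
D < 0, so the roots are the complex-conjugate pair z = (-b +/- i sqrt(-D)) / (2a) = 0.4218 +/- 0.7412i.
For a conjugate pair |z|^2 = z * conj(z) = (product of roots) = c/a = 1/(1.375) = 0.727273, so |z| = sqrt(0.727273) = 0.8528 for both roots.
Moduli of all roots: 0.8528, 0.8528.
All moduli strictly greater than 1? No.
Verdict: Not stationary.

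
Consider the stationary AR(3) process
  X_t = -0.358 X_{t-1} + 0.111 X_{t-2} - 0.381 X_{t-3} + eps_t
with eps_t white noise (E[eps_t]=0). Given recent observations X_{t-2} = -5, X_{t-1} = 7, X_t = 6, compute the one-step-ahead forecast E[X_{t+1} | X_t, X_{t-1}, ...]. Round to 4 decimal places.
E[X_{t+1} \mid \mathcal F_t] = 0.5340

For an AR(p) model X_t = c + sum_i phi_i X_{t-i} + eps_t, the
one-step-ahead conditional mean is
  E[X_{t+1} | X_t, ...] = c + sum_i phi_i X_{t+1-i}.
Substitute known values:
  E[X_{t+1} | ...] = (-0.358) * (6) + (0.111) * (7) + (-0.381) * (-5)
                   = 0.5340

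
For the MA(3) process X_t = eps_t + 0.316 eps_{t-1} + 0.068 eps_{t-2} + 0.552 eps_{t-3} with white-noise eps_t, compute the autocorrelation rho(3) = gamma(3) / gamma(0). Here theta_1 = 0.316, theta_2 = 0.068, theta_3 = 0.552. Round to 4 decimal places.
\rho(3) = 0.3917

For an MA(q) process with theta_0 = 1, the autocovariance is
  gamma(k) = sigma^2 * sum_{i=0..q-k} theta_i * theta_{i+k},
and rho(k) = gamma(k) / gamma(0). Sigma^2 cancels.
  numerator   = (1)*(0.552) = 0.552.
  denominator = (1)^2 + (0.316)^2 + (0.068)^2 + (0.552)^2 = 1.409184.
  rho(3) = 0.552 / 1.409184 = 0.3917.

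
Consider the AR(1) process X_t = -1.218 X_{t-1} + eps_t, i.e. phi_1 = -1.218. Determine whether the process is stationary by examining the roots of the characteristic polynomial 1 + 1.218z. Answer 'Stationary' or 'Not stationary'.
\text{Not stationary}

The AR(p) characteristic polynomial is P(z) = 1 + 1.218z.
Stationarity requires all roots to lie outside the unit circle, i.e. |z| > 1 for every root.
This is linear in z: 1 + (1.218) z = 0  =>  z = -1/(1.218) = -0.821018,  |z| = 0.821018.
Moduli of all roots: 0.8210.
All moduli strictly greater than 1? No.
Verdict: Not stationary.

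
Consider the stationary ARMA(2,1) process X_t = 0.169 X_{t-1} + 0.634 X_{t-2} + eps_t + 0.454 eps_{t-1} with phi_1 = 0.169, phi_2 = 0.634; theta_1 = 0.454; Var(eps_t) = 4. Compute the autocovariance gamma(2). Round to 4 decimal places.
\gamma(2) = 10.6770

Multiply the model equation by X_{t-k} and take expectations. With theta_0 = psi_0 = 1 and psi_j the MA(infinity) weights, this gives
  gamma(k) - sum_i phi_i gamma(k-i) = c_k,
  c_k = sigma^2 * sum_{j=k..q} theta_j psi_{j-k}   (c_k = 0 for k > q),
using gamma(-m) = gamma(m).
psi-weights needed (psi_j = theta_j + sum_i phi_i psi_{j-i}):
  psi_1 = theta_1 + phi_1 = 0.454 + (0.169) = 0.623
Right-hand sides:
  c_0 = sigma^2 (1 + theta_1 psi_1) = 4 * (1 + (0.454)(0.623)) = 4 * 1.282842 = 5.131368
  c_1 = sigma^2 theta_1 = 4 * (0.454) = 1.816
  c_2 = 0
Equations for k = 0, 1, 2 (AR order 2, c_2 = 0):
  (E0) gamma(0) = phi_1 gamma(1) + phi_2 gamma(2) + c_0
  (E1) gamma(1) = phi_1 gamma(0) + phi_2 gamma(1) + c_1
  (E2) gamma(2) = phi_1 gamma(1) + phi_2 gamma(0)
From (E1): gamma(1) = A gamma(0) + B with
  A = phi_1 / (1 - phi_2) = 0.169 / 0.366 = 0.461749,   B = c_1 / (1 - phi_2) = 1.816 / 0.366 = 4.961749.
Insert (E2) into (E0): gamma(0) (1 - phi_2^2) = phi_1 (1 + phi_2) gamma(1) + c_0.
  phi_1 (1 + phi_2) = (0.169)(1.634) = 0.276146,   1 - phi_2^2 = 0.598044.
Replace gamma(1) by A gamma(0) + B and collect gamma(0):
  gamma(0) [0.598044 - (0.276146)(0.461749)] = (0.276146)(4.961749) + 5.131368
  gamma(0) * 0.470534 = 6.501535
  gamma(0) = 6.501535 / 0.470534 = 13.817356.
  gamma(1) = A gamma(0) + B = (0.461749)(13.817356) + (4.961749) = 11.341894.
  gamma(2) = phi_1 gamma(1) + phi_2 gamma(0) = (0.169)(11.341894) + (0.634)(13.817356) = 10.676983.
Therefore gamma(2) = 10.6770 (to 4 decimal places).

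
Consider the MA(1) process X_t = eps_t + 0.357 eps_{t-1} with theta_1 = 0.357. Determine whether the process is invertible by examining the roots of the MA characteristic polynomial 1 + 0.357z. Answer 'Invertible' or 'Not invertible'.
\text{Invertible}

The MA(q) characteristic polynomial is P(z) = 1 + 0.357z.
Invertibility requires all roots to lie outside the unit circle, i.e. |z| > 1 for every root.
This is linear in z: 1 + (0.357) z = 0  =>  z = -1/(0.357) = -2.80112,  |z| = 2.80112.
Moduli of all roots: 2.8011.
All moduli strictly greater than 1? Yes.
Verdict: Invertible.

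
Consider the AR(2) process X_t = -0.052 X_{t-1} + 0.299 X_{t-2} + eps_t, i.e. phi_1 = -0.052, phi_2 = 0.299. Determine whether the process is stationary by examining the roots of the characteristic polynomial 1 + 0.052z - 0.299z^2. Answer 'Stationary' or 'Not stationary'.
\text{Stationary}

The AR(p) characteristic polynomial is P(z) = 1 + 0.052z - 0.299z^2.
Stationarity requires all roots to lie outside the unit circle, i.e. |z| > 1 for every root.
Set 1 + (0.052) z + (-0.299) z^2 = 0, i.e. a z^2 + b z + c = 0 with a = -0.299, b = 0.052, c = 1.
Discriminant D = b^2 - 4ac = (0.052)^2 - 4*(-0.299)*1 = 0.002704 - (-1.196) = 1.198704.
D >= 0, so the roots are real: z = (-b +/- sqrt(D)) / (2a) = (-0.052 +/- 1.094853) / (-0.598).
  z_1 = (-0.052 + 1.094853) / (-0.598) = -1.7439,   |z_1| = 1.7439.
  z_2 = (-0.052 - 1.094853) / (-0.598) = 1.9178,   |z_2| = 1.9178.
Moduli of all roots: 1.7439, 1.9178.
All moduli strictly greater than 1? Yes.
Verdict: Stationary.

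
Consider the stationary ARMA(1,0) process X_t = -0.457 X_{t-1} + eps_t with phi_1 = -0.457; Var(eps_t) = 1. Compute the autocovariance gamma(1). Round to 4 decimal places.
\gamma(1) = -0.5776

Multiply the model equation by X_{t-k} and take expectations. With theta_0 = psi_0 = 1 and psi_j the MA(infinity) weights, this gives
  gamma(k) - sum_i phi_i gamma(k-i) = c_k,
  c_k = sigma^2 * sum_{j=k..q} theta_j psi_{j-k}   (c_k = 0 for k > q),
using gamma(-m) = gamma(m).
Pure AR (q = 0): c_0 = sigma^2 = 1, c_k = 0 for k >= 1.
Equations for k = 0 and k = 1 (AR order 1):
  gamma(0) = phi_1 gamma(1) + c_0
  gamma(1) = phi_1 gamma(0) + c_1
Substituting the second into the first: gamma(0) (1 - phi_1^2) = c_0 + phi_1 c_1, so
  gamma(0) = c_0 / (1 - phi_1^2) = 1 / (1 - (-0.457)^2) = 1 / 0.791151 = 1.263981.
  gamma(1) = phi_1 gamma(0) = (-0.457)(1.263981) = -0.577639.
Therefore gamma(1) = -0.5776 (to 4 decimal places).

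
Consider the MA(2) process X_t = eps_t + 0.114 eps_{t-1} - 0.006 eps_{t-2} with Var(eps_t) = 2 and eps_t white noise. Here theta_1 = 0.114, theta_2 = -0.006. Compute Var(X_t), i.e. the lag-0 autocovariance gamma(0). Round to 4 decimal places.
\gamma(0) = 2.0261

For an MA(q) process X_t = eps_t + sum_i theta_i eps_{t-i} with
Var(eps_t) = sigma^2, the variance is
  gamma(0) = sigma^2 * (1 + sum_i theta_i^2).
  sum_i theta_i^2 = (0.114)^2 + (-0.006)^2 = 0.012996 + 0.000036 = 0.013032.
  gamma(0) = 2 * (1 + 0.013032) = 2 * 1.013032 = 2.026064, which rounds to 2.0261.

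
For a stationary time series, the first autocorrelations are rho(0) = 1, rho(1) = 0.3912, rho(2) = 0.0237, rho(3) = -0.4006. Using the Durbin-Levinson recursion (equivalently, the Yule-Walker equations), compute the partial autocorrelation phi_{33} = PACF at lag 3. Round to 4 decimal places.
\phi_{33} = -0.4250

The PACF at lag k is phi_{kk}, the last component of the solution
to the Yule-Walker system G_k phi = r_k where
  (G_k)_{ij} = rho(|i - j|), (r_k)_i = rho(i), i,j = 1..k.
Equivalently, Durbin-Levinson gives phi_{kk} iteratively:
  phi_{11} = rho(1)
  phi_{kk} = [rho(k) - sum_{j=1..k-1} phi_{k-1,j} rho(k-j)]
            / [1 - sum_{j=1..k-1} phi_{k-1,j} rho(j)],
  phi_{k,j} = phi_{k-1,j} - phi_{kk} phi_{k-1,k-j},  j = 1..k-1.
Step k = 1:
  phi_11 = rho(1) = 0.3912.
Step k = 2:
  phi_22 = [rho(2) - phi_11 rho(1)] / [1 - phi_11 rho(1)] = [0.0237 - (0.3912)(0.3912)] / [1 - (0.3912)(0.3912)]
         = -0.12933744 / 0.84696256 = -0.152707.
  Update: phi_21 = phi_11 - phi_22 phi_11 = 0.3912 - (-0.152707)(0.3912) = 0.450939.
Step k = 3:
  phi_33 = [rho(3) - phi_21 rho(2) - phi_22 rho(1)] / [1 - phi_21 rho(1) - phi_22 rho(2)]
    numerator   = -0.4006 - (0.450939)(0.0237) - (-0.152707)(0.3912) = -0.35154813
    denominator = 1 - (0.450939)(0.3912) - (-0.152707)(0.0237) = 0.82721178
  phi_33 = -0.35154813 / 0.82721178 = -0.425.
Therefore phi_{33} = -0.4250.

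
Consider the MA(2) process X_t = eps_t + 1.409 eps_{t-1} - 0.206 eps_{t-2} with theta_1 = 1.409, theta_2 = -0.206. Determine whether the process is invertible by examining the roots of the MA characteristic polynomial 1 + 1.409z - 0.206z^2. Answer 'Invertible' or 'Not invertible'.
\text{Not invertible}

The MA(q) characteristic polynomial is P(z) = 1 + 1.409z - 0.206z^2.
Invertibility requires all roots to lie outside the unit circle, i.e. |z| > 1 for every root.
Set 1 + (1.409) z + (-0.206) z^2 = 0, i.e. a z^2 + b z + c = 0 with a = -0.206, b = 1.409, c = 1.
Discriminant D = b^2 - 4ac = (1.409)^2 - 4*(-0.206)*1 = 1.985281 - (-0.824) = 2.809281.
D >= 0, so the roots are real: z = (-b +/- sqrt(D)) / (2a) = (-1.409 +/- 1.676091) / (-0.412).
  z_1 = (-1.409 + 1.676091) / (-0.412) = -0.6483,   |z_1| = 0.6483.
  z_2 = (-1.409 - 1.676091) / (-0.412) = 7.4881,   |z_2| = 7.4881.
Moduli of all roots: 0.6483, 7.4881.
All moduli strictly greater than 1? No.
Verdict: Not invertible.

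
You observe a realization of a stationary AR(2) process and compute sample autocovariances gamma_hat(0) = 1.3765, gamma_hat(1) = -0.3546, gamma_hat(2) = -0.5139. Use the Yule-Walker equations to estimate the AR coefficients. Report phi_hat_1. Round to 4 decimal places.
\hat\phi_{1} = -0.3789

The Yule-Walker equations for an AR(p) process read, in matrix form,
  Gamma_p phi = r_p,   with   (Gamma_p)_{ij} = gamma(|i - j|),
                       (r_p)_i = gamma(i),   i,j = 1..p.
Substitute the sample gammas (Toeplitz matrix and right-hand side of size 2):
  Gamma_p = [[1.3765, -0.3546], [-0.3546, 1.3765]]
  r_p     = [-0.3546, -0.5139]
Written out:
  1.3765 phi_1 - 0.3546 phi_2 = -0.3546
  -0.3546 phi_1 + 1.3765 phi_2 = -0.5139
Solve by Cramer's rule:
  det = gamma(0)^2 - gamma(1)^2 = (1.3765)^2 - (-0.3546)^2 = 1.89475225 - 0.12574116 = 1.76901109
  phi_hat_1 = [gamma(1) gamma(0) - gamma(1) gamma(2)] / det = [(-0.3546)(1.3765) - (-0.3546)(-0.5139)] / 1.76901109 = -0.67033584 / 1.76901109 = -0.3789
  phi_hat_2 = [gamma(0) gamma(2) - gamma(1)^2] / det = [(1.3765)(-0.5139) - (-0.3546)^2] / 1.76901109 = -0.83312451 / 1.76901109 = -0.471
So phi_hat = [-0.3789, -0.4710].
Therefore phi_hat_1 = -0.3789.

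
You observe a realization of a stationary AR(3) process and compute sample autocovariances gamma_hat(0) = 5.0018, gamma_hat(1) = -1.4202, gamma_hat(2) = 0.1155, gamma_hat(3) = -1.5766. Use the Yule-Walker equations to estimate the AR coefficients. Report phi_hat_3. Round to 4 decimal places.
\hat\phi_{3} = -0.3560

The Yule-Walker equations for an AR(p) process read, in matrix form,
  Gamma_p phi = r_p,   with   (Gamma_p)_{ij} = gamma(|i - j|),
                       (r_p)_i = gamma(i),   i,j = 1..p.
Substitute the sample gammas (Toeplitz matrix and right-hand side of size 3):
  Gamma_p = [[5.0018, -1.4202, 0.1155], [-1.4202, 5.0018, -1.4202], [0.1155, -1.4202, 5.0018]]
  r_p     = [-1.4202, 0.1155, -1.5766]
Written out (R1..R3):
  (R1) 5.0018 phi_1 - 1.4202 phi_2 + 0.1155 phi_3 = -1.4202
  (R2) -1.4202 phi_1 + 5.0018 phi_2 - 1.4202 phi_3 = 0.1155
  (R3) 0.1155 phi_1 - 1.4202 phi_2 + 5.0018 phi_3 = -1.5766
Gaussian elimination:
  R2 <- R2 - (-1.4202/5.0018) R1 = R2 - (-0.283938) R1:  4.598552 phi_2 - 1.387405 phi_3 = -0.287748
  R3 <- R3 - (0.1155/5.0018) R1 = R3 - (0.023092) R1:  -1.387405 phi_2 + 4.999133 phi_3 = -1.543805
  R3 <- R3 - (-1.387405/4.598552) R2 = R3 - (-0.301705) R2:  4.580546 phi_3 = -1.63062
Back-substitution:
  phi_hat_3 = -1.63062 / 4.580546 = -0.355988
  phi_hat_2 = (-0.287748 - (-1.387405)(-0.355988)) / 4.598552 = -0.169977
  phi_hat_1 = (-1.4202 - (-1.4202)(-0.169977) - (0.1155)(-0.355988)) / 5.0018 = -0.32398
So phi_hat = [-0.3240, -0.1700, -0.3560].
Therefore phi_hat_3 = -0.3560.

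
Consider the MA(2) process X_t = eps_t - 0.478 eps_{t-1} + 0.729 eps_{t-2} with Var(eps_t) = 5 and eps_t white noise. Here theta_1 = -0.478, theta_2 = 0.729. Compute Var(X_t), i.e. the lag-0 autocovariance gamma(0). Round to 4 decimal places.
\gamma(0) = 8.7996

For an MA(q) process X_t = eps_t + sum_i theta_i eps_{t-i} with
Var(eps_t) = sigma^2, the variance is
  gamma(0) = sigma^2 * (1 + sum_i theta_i^2).
  sum_i theta_i^2 = (-0.478)^2 + (0.729)^2 = 0.228484 + 0.531441 = 0.759925.
  gamma(0) = 5 * (1 + 0.759925) = 5 * 1.759925 = 8.799625, which rounds to 8.7996.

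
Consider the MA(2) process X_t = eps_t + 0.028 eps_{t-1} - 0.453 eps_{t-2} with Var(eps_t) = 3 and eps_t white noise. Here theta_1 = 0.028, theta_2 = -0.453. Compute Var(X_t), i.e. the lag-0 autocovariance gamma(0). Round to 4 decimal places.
\gamma(0) = 3.6180

For an MA(q) process X_t = eps_t + sum_i theta_i eps_{t-i} with
Var(eps_t) = sigma^2, the variance is
  gamma(0) = sigma^2 * (1 + sum_i theta_i^2).
  sum_i theta_i^2 = (0.028)^2 + (-0.453)^2 = 0.000784 + 0.205209 = 0.205993.
  gamma(0) = 3 * (1 + 0.205993) = 3 * 1.205993 = 3.617979, which rounds to 3.6180.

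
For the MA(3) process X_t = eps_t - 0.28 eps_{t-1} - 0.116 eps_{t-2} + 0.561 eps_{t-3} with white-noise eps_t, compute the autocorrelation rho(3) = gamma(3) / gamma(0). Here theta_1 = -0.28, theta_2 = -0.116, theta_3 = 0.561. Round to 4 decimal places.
\rho(3) = 0.3988

For an MA(q) process with theta_0 = 1, the autocovariance is
  gamma(k) = sigma^2 * sum_{i=0..q-k} theta_i * theta_{i+k},
and rho(k) = gamma(k) / gamma(0). Sigma^2 cancels.
  numerator   = (1)*(0.561) = 0.561.
  denominator = (1)^2 + (-0.28)^2 + (-0.116)^2 + (0.561)^2 = 1.406577.
  rho(3) = 0.561 / 1.406577 = 0.3988.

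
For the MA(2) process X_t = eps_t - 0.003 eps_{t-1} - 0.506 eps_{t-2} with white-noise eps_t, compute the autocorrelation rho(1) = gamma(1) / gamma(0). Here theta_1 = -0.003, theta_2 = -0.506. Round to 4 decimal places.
\rho(1) = -0.0012

For an MA(q) process with theta_0 = 1, the autocovariance is
  gamma(k) = sigma^2 * sum_{i=0..q-k} theta_i * theta_{i+k},
and rho(k) = gamma(k) / gamma(0). Sigma^2 cancels.
  numerator   = (1)*(-0.003) + (-0.003)*(-0.506) = -0.001482.
  denominator = (1)^2 + (-0.003)^2 + (-0.506)^2 = 1.256045.
  rho(1) = -0.001482 / 1.256045 = -0.0012.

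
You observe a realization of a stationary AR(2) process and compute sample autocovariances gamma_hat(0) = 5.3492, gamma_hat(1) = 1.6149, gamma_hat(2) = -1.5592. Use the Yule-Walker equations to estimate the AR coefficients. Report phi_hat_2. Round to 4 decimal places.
\hat\phi_{2} = -0.4210

The Yule-Walker equations for an AR(p) process read, in matrix form,
  Gamma_p phi = r_p,   with   (Gamma_p)_{ij} = gamma(|i - j|),
                       (r_p)_i = gamma(i),   i,j = 1..p.
Substitute the sample gammas (Toeplitz matrix and right-hand side of size 2):
  Gamma_p = [[5.3492, 1.6149], [1.6149, 5.3492]]
  r_p     = [1.6149, -1.5592]
Written out:
  5.3492 phi_1 + 1.6149 phi_2 = 1.6149
  1.6149 phi_1 + 5.3492 phi_2 = -1.5592
Solve by Cramer's rule:
  det = gamma(0)^2 - gamma(1)^2 = (5.3492)^2 - (1.6149)^2 = 28.61394064 - 2.60790201 = 26.00603863
  phi_hat_1 = [gamma(1) gamma(0) - gamma(1) gamma(2)] / det = [(1.6149)(5.3492) - (1.6149)(-1.5592)] / 26.00603863 = 11.15637516 / 26.00603863 = 0.429
  phi_hat_2 = [gamma(0) gamma(2) - gamma(1)^2] / det = [(5.3492)(-1.5592) - (1.6149)^2] / 26.00603863 = -10.94837465 / 26.00603863 = -0.421
So phi_hat = [0.4290, -0.4210].
Therefore phi_hat_2 = -0.4210.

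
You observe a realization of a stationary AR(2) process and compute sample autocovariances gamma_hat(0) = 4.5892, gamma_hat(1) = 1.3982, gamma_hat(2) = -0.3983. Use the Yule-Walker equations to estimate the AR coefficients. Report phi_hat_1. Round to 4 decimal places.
\hat\phi_{1} = 0.3650

The Yule-Walker equations for an AR(p) process read, in matrix form,
  Gamma_p phi = r_p,   with   (Gamma_p)_{ij} = gamma(|i - j|),
                       (r_p)_i = gamma(i),   i,j = 1..p.
Substitute the sample gammas (Toeplitz matrix and right-hand side of size 2):
  Gamma_p = [[4.5892, 1.3982], [1.3982, 4.5892]]
  r_p     = [1.3982, -0.3983]
Written out:
  4.5892 phi_1 + 1.3982 phi_2 = 1.3982
  1.3982 phi_1 + 4.5892 phi_2 = -0.3983
Solve by Cramer's rule:
  det = gamma(0)^2 - gamma(1)^2 = (4.5892)^2 - (1.3982)^2 = 21.06075664 - 1.95496324 = 19.1057934
  phi_hat_1 = [gamma(1) gamma(0) - gamma(1) gamma(2)] / det = [(1.3982)(4.5892) - (1.3982)(-0.3983)] / 19.1057934 = 6.9735225 / 19.1057934 = 0.365
  phi_hat_2 = [gamma(0) gamma(2) - gamma(1)^2] / det = [(4.5892)(-0.3983) - (1.3982)^2] / 19.1057934 = -3.7828416 / 19.1057934 = -0.198
So phi_hat = [0.3650, -0.1980].
Therefore phi_hat_1 = 0.3650.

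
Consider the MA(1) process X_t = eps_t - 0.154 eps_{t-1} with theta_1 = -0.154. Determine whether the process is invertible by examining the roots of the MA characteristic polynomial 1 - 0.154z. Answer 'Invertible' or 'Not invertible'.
\text{Invertible}

The MA(q) characteristic polynomial is P(z) = 1 - 0.154z.
Invertibility requires all roots to lie outside the unit circle, i.e. |z| > 1 for every root.
This is linear in z: 1 + (-0.154) z = 0  =>  z = -1/(-0.154) = 6.493506,  |z| = 6.493506.
Moduli of all roots: 6.4935.
All moduli strictly greater than 1? Yes.
Verdict: Invertible.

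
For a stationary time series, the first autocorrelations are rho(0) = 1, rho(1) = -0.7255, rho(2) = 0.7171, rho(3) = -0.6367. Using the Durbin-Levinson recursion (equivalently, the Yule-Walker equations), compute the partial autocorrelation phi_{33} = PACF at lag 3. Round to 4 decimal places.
\phi_{33} = -0.0851

The PACF at lag k is phi_{kk}, the last component of the solution
to the Yule-Walker system G_k phi = r_k where
  (G_k)_{ij} = rho(|i - j|), (r_k)_i = rho(i), i,j = 1..k.
Equivalently, Durbin-Levinson gives phi_{kk} iteratively:
  phi_{11} = rho(1)
  phi_{kk} = [rho(k) - sum_{j=1..k-1} phi_{k-1,j} rho(k-j)]
            / [1 - sum_{j=1..k-1} phi_{k-1,j} rho(j)],
  phi_{k,j} = phi_{k-1,j} - phi_{kk} phi_{k-1,k-j},  j = 1..k-1.
Step k = 1:
  phi_11 = rho(1) = -0.7255.
Step k = 2:
  phi_22 = [rho(2) - phi_11 rho(1)] / [1 - phi_11 rho(1)] = [0.7171 - (-0.7255)(-0.7255)] / [1 - (-0.7255)(-0.7255)]
         = 0.19074975 / 0.47364975 = 0.402723.
  Update: phi_21 = phi_11 - phi_22 phi_11 = -0.7255 - (0.402723)(-0.7255) = -0.433324.
Step k = 3:
  phi_33 = [rho(3) - phi_21 rho(2) - phi_22 rho(1)] / [1 - phi_21 rho(1) - phi_22 rho(2)]
    numerator   = -0.6367 - (-0.433324)(0.7171) - (0.402723)(-0.7255) = -0.03378745
    denominator = 1 - (-0.433324)(-0.7255) - (0.402723)(0.7171) = 0.3968304
  phi_33 = -0.03378745 / 0.3968304 = -0.0851.
Therefore phi_{33} = -0.0851.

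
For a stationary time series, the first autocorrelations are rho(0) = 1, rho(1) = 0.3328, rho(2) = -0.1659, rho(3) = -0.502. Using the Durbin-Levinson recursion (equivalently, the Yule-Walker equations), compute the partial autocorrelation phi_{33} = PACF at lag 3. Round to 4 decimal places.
\phi_{33} = -0.4060

The PACF at lag k is phi_{kk}, the last component of the solution
to the Yule-Walker system G_k phi = r_k where
  (G_k)_{ij} = rho(|i - j|), (r_k)_i = rho(i), i,j = 1..k.
Equivalently, Durbin-Levinson gives phi_{kk} iteratively:
  phi_{11} = rho(1)
  phi_{kk} = [rho(k) - sum_{j=1..k-1} phi_{k-1,j} rho(k-j)]
            / [1 - sum_{j=1..k-1} phi_{k-1,j} rho(j)],
  phi_{k,j} = phi_{k-1,j} - phi_{kk} phi_{k-1,k-j},  j = 1..k-1.
Step k = 1:
  phi_11 = rho(1) = 0.3328.
Step k = 2:
  phi_22 = [rho(2) - phi_11 rho(1)] / [1 - phi_11 rho(1)] = [-0.1659 - (0.3328)(0.3328)] / [1 - (0.3328)(0.3328)]
         = -0.27665584 / 0.88924416 = -0.311113.
  Update: phi_21 = phi_11 - phi_22 phi_11 = 0.3328 - (-0.311113)(0.3328) = 0.436339.
Step k = 3:
  phi_33 = [rho(3) - phi_21 rho(2) - phi_22 rho(1)] / [1 - phi_21 rho(1) - phi_22 rho(2)]
    numerator   = -0.502 - (0.436339)(-0.1659) - (-0.311113)(0.3328) = -0.32607287
    denominator = 1 - (0.436339)(0.3328) - (-0.311113)(-0.1659) = 0.8031728
  phi_33 = -0.32607287 / 0.8031728 = -0.406.
Therefore phi_{33} = -0.4060.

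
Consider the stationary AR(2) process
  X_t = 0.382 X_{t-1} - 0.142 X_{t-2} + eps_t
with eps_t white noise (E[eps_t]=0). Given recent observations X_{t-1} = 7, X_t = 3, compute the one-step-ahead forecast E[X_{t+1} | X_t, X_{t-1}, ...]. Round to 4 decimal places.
E[X_{t+1} \mid \mathcal F_t] = 0.1520

For an AR(p) model X_t = c + sum_i phi_i X_{t-i} + eps_t, the
one-step-ahead conditional mean is
  E[X_{t+1} | X_t, ...] = c + sum_i phi_i X_{t+1-i}.
Substitute known values:
  E[X_{t+1} | ...] = (0.382) * (3) + (-0.142) * (7)
                   = 0.1520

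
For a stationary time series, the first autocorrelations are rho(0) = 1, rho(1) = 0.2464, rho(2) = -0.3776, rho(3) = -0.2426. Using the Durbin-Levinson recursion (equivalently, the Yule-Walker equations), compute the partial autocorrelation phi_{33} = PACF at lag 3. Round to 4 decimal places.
\phi_{33} = 0.0120

The PACF at lag k is phi_{kk}, the last component of the solution
to the Yule-Walker system G_k phi = r_k where
  (G_k)_{ij} = rho(|i - j|), (r_k)_i = rho(i), i,j = 1..k.
Equivalently, Durbin-Levinson gives phi_{kk} iteratively:
  phi_{11} = rho(1)
  phi_{kk} = [rho(k) - sum_{j=1..k-1} phi_{k-1,j} rho(k-j)]
            / [1 - sum_{j=1..k-1} phi_{k-1,j} rho(j)],
  phi_{k,j} = phi_{k-1,j} - phi_{kk} phi_{k-1,k-j},  j = 1..k-1.
Step k = 1:
  phi_11 = rho(1) = 0.2464.
Step k = 2:
  phi_22 = [rho(2) - phi_11 rho(1)] / [1 - phi_11 rho(1)] = [-0.3776 - (0.2464)(0.2464)] / [1 - (0.2464)(0.2464)]
         = -0.43831296 / 0.93928704 = -0.466644.
  Update: phi_21 = phi_11 - phi_22 phi_11 = 0.2464 - (-0.466644)(0.2464) = 0.361381.
Step k = 3:
  phi_33 = [rho(3) - phi_21 rho(2) - phi_22 rho(1)] / [1 - phi_21 rho(1) - phi_22 rho(2)]
    numerator   = -0.2426 - (0.361381)(-0.3776) - (-0.466644)(0.2464) = 0.00883869
    denominator = 1 - (0.361381)(0.2464) - (-0.466644)(-0.3776) = 0.73475079
  phi_33 = 0.00883869 / 0.73475079 = 0.012.
Therefore phi_{33} = 0.0120.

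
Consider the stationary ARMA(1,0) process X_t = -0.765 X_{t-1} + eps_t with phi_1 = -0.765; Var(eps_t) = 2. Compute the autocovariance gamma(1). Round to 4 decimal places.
\gamma(1) = -3.6887

Multiply the model equation by X_{t-k} and take expectations. With theta_0 = psi_0 = 1 and psi_j the MA(infinity) weights, this gives
  gamma(k) - sum_i phi_i gamma(k-i) = c_k,
  c_k = sigma^2 * sum_{j=k..q} theta_j psi_{j-k}   (c_k = 0 for k > q),
using gamma(-m) = gamma(m).
Pure AR (q = 0): c_0 = sigma^2 = 2, c_k = 0 for k >= 1.
Equations for k = 0 and k = 1 (AR order 1):
  gamma(0) = phi_1 gamma(1) + c_0
  gamma(1) = phi_1 gamma(0) + c_1
Substituting the second into the first: gamma(0) (1 - phi_1^2) = c_0 + phi_1 c_1, so
  gamma(0) = c_0 / (1 - phi_1^2) = 2 / (1 - (-0.765)^2) = 2 / 0.414775 = 4.821891.
  gamma(1) = phi_1 gamma(0) = (-0.765)(4.821891) = -3.688747.
Therefore gamma(1) = -3.6887 (to 4 decimal places).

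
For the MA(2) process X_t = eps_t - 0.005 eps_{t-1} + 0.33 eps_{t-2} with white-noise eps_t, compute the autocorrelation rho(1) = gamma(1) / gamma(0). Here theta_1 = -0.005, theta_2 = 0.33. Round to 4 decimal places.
\rho(1) = -0.0060

For an MA(q) process with theta_0 = 1, the autocovariance is
  gamma(k) = sigma^2 * sum_{i=0..q-k} theta_i * theta_{i+k},
and rho(k) = gamma(k) / gamma(0). Sigma^2 cancels.
  numerator   = (1)*(-0.005) + (-0.005)*(0.33) = -0.00665.
  denominator = (1)^2 + (-0.005)^2 + (0.33)^2 = 1.108925.
  rho(1) = -0.00665 / 1.108925 = -0.0060.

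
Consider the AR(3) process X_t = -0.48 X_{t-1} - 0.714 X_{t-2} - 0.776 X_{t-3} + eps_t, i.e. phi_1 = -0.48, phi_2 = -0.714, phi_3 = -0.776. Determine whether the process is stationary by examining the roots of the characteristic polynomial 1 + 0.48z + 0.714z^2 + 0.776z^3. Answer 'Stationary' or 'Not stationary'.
\text{Stationary}

The AR(p) characteristic polynomial is P(z) = 1 + 0.48z + 0.714z^2 + 0.776z^3.
Stationarity requires all roots to lie outside the unit circle, i.e. |z| > 1 for every root.
Degree 3: look for a simple real root z0 first, then factor out (1 - z/z0) and solve the remaining quadratic.
Testing z0 = -1.25: P(-1.25) = 1 + (0.48)(-1.25) + (0.714)(-1.25)^2 + (0.776)(-1.25)^3
  = 1 + (-0.6) + (1.115625) + (-1.515625) = 0.  So z_0 = -1.25 is a root, |z_0| = 1.25.
Divide out the factor (1 + 0.8 z) = (1 - z/z0) (since 1/z0 = -0.8):
  P(z) = (1 + 0.8 z)(1 + (-0.32) z + (0.97) z^2)
  [check: z-coef -0.32 - (-0.8) = 0.48; z^2-coef 0.97 - (-0.8)(-0.32) = 0.714; z^3-coef -(-0.8)(0.97) = 0.776.]
Remaining roots from the quadratic factor 1 + (-0.32) z + (0.97) z^2:
  Set 1 + (-0.32) z + (0.97) z^2 = 0, i.e. a z^2 + b z + c = 0 with a = 0.97, b = -0.32, c = 1.
  Discriminant D = b^2 - 4ac = (-0.32)^2 - 4*(0.97)*1 = 0.1024 - (3.88) = -3.7776.
  D < 0, so the roots are the complex-conjugate pair z = (-b +/- i sqrt(-D)) / (2a) = 0.1649 +/- 1.0019i.
  For a conjugate pair |z|^2 = z * conj(z) = (product of roots) = c/a = 1/(0.97) = 1.030928, so |z| = sqrt(1.030928) = 1.0153 for both roots.
Moduli of all roots: 1.2500, 1.0153, 1.0153.
All moduli strictly greater than 1? Yes.
Verdict: Stationary.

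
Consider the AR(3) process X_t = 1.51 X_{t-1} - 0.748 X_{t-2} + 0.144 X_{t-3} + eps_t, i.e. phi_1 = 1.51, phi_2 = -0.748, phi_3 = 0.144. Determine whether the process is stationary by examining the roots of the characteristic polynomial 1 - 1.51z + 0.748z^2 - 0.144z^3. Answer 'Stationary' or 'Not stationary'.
\text{Stationary}

The AR(p) characteristic polynomial is P(z) = 1 - 1.51z + 0.748z^2 - 0.144z^3.
Stationarity requires all roots to lie outside the unit circle, i.e. |z| > 1 for every root.
Degree 3: look for a simple real root z0 first, then factor out (1 - z/z0) and solve the remaining quadratic.
Testing z0 = 1.25: P(1.25) = 1 + (-1.51)(1.25) + (0.748)(1.25)^2 + (-0.144)(1.25)^3
  = 1 + (-1.8875) + (1.16875) + (-0.28125) = 0.  So z_0 = 1.25 is a root, |z_0| = 1.25.
Divide out the factor (1 - 0.8 z) = (1 - z/z0) (since 1/z0 = 0.8):
  P(z) = (1 - 0.8 z)(1 + (-0.71) z + (0.18) z^2)
  [check: z-coef -0.71 - (0.8) = -1.51; z^2-coef 0.18 - (0.8)(-0.71) = 0.748; z^3-coef -(0.8)(0.18) = -0.144.]
Remaining roots from the quadratic factor 1 + (-0.71) z + (0.18) z^2:
  Set 1 + (-0.71) z + (0.18) z^2 = 0, i.e. a z^2 + b z + c = 0 with a = 0.18, b = -0.71, c = 1.
  Discriminant D = b^2 - 4ac = (-0.71)^2 - 4*(0.18)*1 = 0.5041 - (0.72) = -0.2159.
  D < 0, so the roots are the complex-conjugate pair z = (-b +/- i sqrt(-D)) / (2a) = 1.9722 +/- 1.2907i.
  For a conjugate pair |z|^2 = z * conj(z) = (product of roots) = c/a = 1/(0.18) = 5.555556, so |z| = sqrt(5.555556) = 2.357 for both roots.
Moduli of all roots: 1.2500, 2.3570, 2.3570.
All moduli strictly greater than 1? Yes.
Verdict: Stationary.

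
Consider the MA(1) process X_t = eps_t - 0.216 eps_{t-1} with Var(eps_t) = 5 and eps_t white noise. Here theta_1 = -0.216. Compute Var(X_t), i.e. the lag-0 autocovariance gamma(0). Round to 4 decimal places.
\gamma(0) = 5.2333

For an MA(q) process X_t = eps_t + sum_i theta_i eps_{t-i} with
Var(eps_t) = sigma^2, the variance is
  gamma(0) = sigma^2 * (1 + sum_i theta_i^2).
  sum_i theta_i^2 = (-0.216)^2 = 0.046656.
  gamma(0) = 5 * (1 + 0.046656) = 5 * 1.046656 = 5.23328, which rounds to 5.2333.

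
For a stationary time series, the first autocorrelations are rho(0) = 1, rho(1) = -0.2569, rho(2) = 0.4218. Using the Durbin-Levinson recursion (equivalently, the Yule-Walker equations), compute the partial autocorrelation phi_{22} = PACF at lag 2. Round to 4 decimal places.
\phi_{22} = 0.3809

The PACF at lag k is phi_{kk}, the last component of the solution
to the Yule-Walker system G_k phi = r_k where
  (G_k)_{ij} = rho(|i - j|), (r_k)_i = rho(i), i,j = 1..k.
Equivalently, Durbin-Levinson gives phi_{kk} iteratively:
  phi_{11} = rho(1)
  phi_{kk} = [rho(k) - sum_{j=1..k-1} phi_{k-1,j} rho(k-j)]
            / [1 - sum_{j=1..k-1} phi_{k-1,j} rho(j)],
  phi_{k,j} = phi_{k-1,j} - phi_{kk} phi_{k-1,k-j},  j = 1..k-1.
Step k = 1:
  phi_11 = rho(1) = -0.2569.
Step k = 2:
  phi_22 = [rho(2) - phi_11 rho(1)] / [1 - phi_11 rho(1)] = [0.4218 - (-0.2569)(-0.2569)] / [1 - (-0.2569)(-0.2569)]
         = 0.35580239 / 0.93400239 = 0.3809.
Therefore phi_{22} = 0.3809.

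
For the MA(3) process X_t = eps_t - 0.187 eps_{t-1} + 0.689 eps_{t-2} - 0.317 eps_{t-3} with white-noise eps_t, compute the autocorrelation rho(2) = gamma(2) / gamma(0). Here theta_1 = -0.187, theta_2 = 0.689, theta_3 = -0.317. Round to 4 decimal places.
\rho(2) = 0.4647

For an MA(q) process with theta_0 = 1, the autocovariance is
  gamma(k) = sigma^2 * sum_{i=0..q-k} theta_i * theta_{i+k},
and rho(k) = gamma(k) / gamma(0). Sigma^2 cancels.
  numerator   = (1)*(0.689) + (-0.187)*(-0.317) = 0.748279.
  denominator = (1)^2 + (-0.187)^2 + (0.689)^2 + (-0.317)^2 = 1.610179.
  rho(2) = 0.748279 / 1.610179 = 0.4647.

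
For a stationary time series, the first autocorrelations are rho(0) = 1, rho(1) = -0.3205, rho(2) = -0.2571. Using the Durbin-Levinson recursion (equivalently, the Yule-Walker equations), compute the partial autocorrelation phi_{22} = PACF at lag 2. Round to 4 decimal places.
\phi_{22} = -0.4010

The PACF at lag k is phi_{kk}, the last component of the solution
to the Yule-Walker system G_k phi = r_k where
  (G_k)_{ij} = rho(|i - j|), (r_k)_i = rho(i), i,j = 1..k.
Equivalently, Durbin-Levinson gives phi_{kk} iteratively:
  phi_{11} = rho(1)
  phi_{kk} = [rho(k) - sum_{j=1..k-1} phi_{k-1,j} rho(k-j)]
            / [1 - sum_{j=1..k-1} phi_{k-1,j} rho(j)],
  phi_{k,j} = phi_{k-1,j} - phi_{kk} phi_{k-1,k-j},  j = 1..k-1.
Step k = 1:
  phi_11 = rho(1) = -0.3205.
Step k = 2:
  phi_22 = [rho(2) - phi_11 rho(1)] / [1 - phi_11 rho(1)] = [-0.2571 - (-0.3205)(-0.3205)] / [1 - (-0.3205)(-0.3205)]
         = -0.35982025 / 0.89727975 = -0.401.
Therefore phi_{22} = -0.4010.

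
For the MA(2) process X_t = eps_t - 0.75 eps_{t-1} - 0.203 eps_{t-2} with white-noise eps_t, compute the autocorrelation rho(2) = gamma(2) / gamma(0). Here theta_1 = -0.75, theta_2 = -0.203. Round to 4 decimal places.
\rho(2) = -0.1266

For an MA(q) process with theta_0 = 1, the autocovariance is
  gamma(k) = sigma^2 * sum_{i=0..q-k} theta_i * theta_{i+k},
and rho(k) = gamma(k) / gamma(0). Sigma^2 cancels.
  numerator   = (1)*(-0.203) = -0.203.
  denominator = (1)^2 + (-0.75)^2 + (-0.203)^2 = 1.603709.
  rho(2) = -0.203 / 1.603709 = -0.1266.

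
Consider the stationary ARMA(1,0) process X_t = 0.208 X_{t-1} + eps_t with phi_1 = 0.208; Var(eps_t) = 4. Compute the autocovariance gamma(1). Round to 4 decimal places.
\gamma(1) = 0.8696

Multiply the model equation by X_{t-k} and take expectations. With theta_0 = psi_0 = 1 and psi_j the MA(infinity) weights, this gives
  gamma(k) - sum_i phi_i gamma(k-i) = c_k,
  c_k = sigma^2 * sum_{j=k..q} theta_j psi_{j-k}   (c_k = 0 for k > q),
using gamma(-m) = gamma(m).
Pure AR (q = 0): c_0 = sigma^2 = 4, c_k = 0 for k >= 1.
Equations for k = 0 and k = 1 (AR order 1):
  gamma(0) = phi_1 gamma(1) + c_0
  gamma(1) = phi_1 gamma(0) + c_1
Substituting the second into the first: gamma(0) (1 - phi_1^2) = c_0 + phi_1 c_1, so
  gamma(0) = c_0 / (1 - phi_1^2) = 4 / (1 - (0.208)^2) = 4 / 0.956736 = 4.180882.
  gamma(1) = phi_1 gamma(0) = (0.208)(4.180882) = 0.869623.
Therefore gamma(1) = 0.8696 (to 4 decimal places).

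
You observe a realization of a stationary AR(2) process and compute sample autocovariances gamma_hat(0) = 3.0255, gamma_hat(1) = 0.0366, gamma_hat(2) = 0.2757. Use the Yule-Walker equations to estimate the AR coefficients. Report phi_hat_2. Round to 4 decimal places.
\hat\phi_{2} = 0.0910

The Yule-Walker equations for an AR(p) process read, in matrix form,
  Gamma_p phi = r_p,   with   (Gamma_p)_{ij} = gamma(|i - j|),
                       (r_p)_i = gamma(i),   i,j = 1..p.
Substitute the sample gammas (Toeplitz matrix and right-hand side of size 2):
  Gamma_p = [[3.0255, 0.0366], [0.0366, 3.0255]]
  r_p     = [0.0366, 0.2757]
Written out:
  3.0255 phi_1 + 0.0366 phi_2 = 0.0366
  0.0366 phi_1 + 3.0255 phi_2 = 0.2757
Solve by Cramer's rule:
  det = gamma(0)^2 - gamma(1)^2 = (3.0255)^2 - (0.0366)^2 = 9.15365025 - 0.00133956 = 9.15231069
  phi_hat_1 = [gamma(1) gamma(0) - gamma(1) gamma(2)] / det = [(0.0366)(3.0255) - (0.0366)(0.2757)] / 9.15231069 = 0.10064268 / 9.15231069 = 0.011
  phi_hat_2 = [gamma(0) gamma(2) - gamma(1)^2] / det = [(3.0255)(0.2757) - (0.0366)^2] / 9.15231069 = 0.83279079 / 9.15231069 = 0.091
So phi_hat = [0.0110, 0.0910].
Therefore phi_hat_2 = 0.0910.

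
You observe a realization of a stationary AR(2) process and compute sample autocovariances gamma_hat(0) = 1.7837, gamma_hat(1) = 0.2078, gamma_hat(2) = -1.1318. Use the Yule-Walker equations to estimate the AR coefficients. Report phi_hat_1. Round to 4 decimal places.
\hat\phi_{1} = 0.1930

The Yule-Walker equations for an AR(p) process read, in matrix form,
  Gamma_p phi = r_p,   with   (Gamma_p)_{ij} = gamma(|i - j|),
                       (r_p)_i = gamma(i),   i,j = 1..p.
Substitute the sample gammas (Toeplitz matrix and right-hand side of size 2):
  Gamma_p = [[1.7837, 0.2078], [0.2078, 1.7837]]
  r_p     = [0.2078, -1.1318]
Written out:
  1.7837 phi_1 + 0.2078 phi_2 = 0.2078
  0.2078 phi_1 + 1.7837 phi_2 = -1.1318
Solve by Cramer's rule:
  det = gamma(0)^2 - gamma(1)^2 = (1.7837)^2 - (0.2078)^2 = 3.18158569 - 0.04318084 = 3.13840485
  phi_hat_1 = [gamma(1) gamma(0) - gamma(1) gamma(2)] / det = [(0.2078)(1.7837) - (0.2078)(-1.1318)] / 3.13840485 = 0.6058409 / 3.13840485 = 0.193
  phi_hat_2 = [gamma(0) gamma(2) - gamma(1)^2] / det = [(1.7837)(-1.1318) - (0.2078)^2] / 3.13840485 = -2.0619725 / 3.13840485 = -0.657
So phi_hat = [0.1930, -0.6570].
Therefore phi_hat_1 = 0.1930.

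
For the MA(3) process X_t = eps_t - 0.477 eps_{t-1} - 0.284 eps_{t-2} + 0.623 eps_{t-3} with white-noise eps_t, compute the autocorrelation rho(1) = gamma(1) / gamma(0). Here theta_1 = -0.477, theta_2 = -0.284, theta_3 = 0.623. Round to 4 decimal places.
\rho(1) = -0.3056

For an MA(q) process with theta_0 = 1, the autocovariance is
  gamma(k) = sigma^2 * sum_{i=0..q-k} theta_i * theta_{i+k},
and rho(k) = gamma(k) / gamma(0). Sigma^2 cancels.
  numerator   = (1)*(-0.477) + (-0.477)*(-0.284) + (-0.284)*(0.623) = -0.518464.
  denominator = (1)^2 + (-0.477)^2 + (-0.284)^2 + (0.623)^2 = 1.696314.
  rho(1) = -0.518464 / 1.696314 = -0.3056.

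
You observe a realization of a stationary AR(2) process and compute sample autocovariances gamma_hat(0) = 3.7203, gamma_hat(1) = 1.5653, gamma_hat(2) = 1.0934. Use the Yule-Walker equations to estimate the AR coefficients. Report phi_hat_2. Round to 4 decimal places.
\hat\phi_{2} = 0.1420

The Yule-Walker equations for an AR(p) process read, in matrix form,
  Gamma_p phi = r_p,   with   (Gamma_p)_{ij} = gamma(|i - j|),
                       (r_p)_i = gamma(i),   i,j = 1..p.
Substitute the sample gammas (Toeplitz matrix and right-hand side of size 2):
  Gamma_p = [[3.7203, 1.5653], [1.5653, 3.7203]]
  r_p     = [1.5653, 1.0934]
Written out:
  3.7203 phi_1 + 1.5653 phi_2 = 1.5653
  1.5653 phi_1 + 3.7203 phi_2 = 1.0934
Solve by Cramer's rule:
  det = gamma(0)^2 - gamma(1)^2 = (3.7203)^2 - (1.5653)^2 = 13.84063209 - 2.45016409 = 11.390468
  phi_hat_1 = [gamma(1) gamma(0) - gamma(1) gamma(2)] / det = [(1.5653)(3.7203) - (1.5653)(1.0934)] / 11.390468 = 4.11188657 / 11.390468 = 0.361
  phi_hat_2 = [gamma(0) gamma(2) - gamma(1)^2] / det = [(3.7203)(1.0934) - (1.5653)^2] / 11.390468 = 1.61761193 / 11.390468 = 0.142
So phi_hat = [0.3610, 0.1420].
Therefore phi_hat_2 = 0.1420.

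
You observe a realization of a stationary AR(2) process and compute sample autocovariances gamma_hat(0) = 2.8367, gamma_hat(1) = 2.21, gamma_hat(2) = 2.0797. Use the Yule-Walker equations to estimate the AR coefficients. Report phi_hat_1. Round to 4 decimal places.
\hat\phi_{1} = 0.5290

The Yule-Walker equations for an AR(p) process read, in matrix form,
  Gamma_p phi = r_p,   with   (Gamma_p)_{ij} = gamma(|i - j|),
                       (r_p)_i = gamma(i),   i,j = 1..p.
Substitute the sample gammas (Toeplitz matrix and right-hand side of size 2):
  Gamma_p = [[2.8367, 2.21], [2.21, 2.8367]]
  r_p     = [2.21, 2.0797]
Written out:
  2.8367 phi_1 + 2.21 phi_2 = 2.21
  2.21 phi_1 + 2.8367 phi_2 = 2.0797
Solve by Cramer's rule:
  det = gamma(0)^2 - gamma(1)^2 = (2.8367)^2 - (2.21)^2 = 8.04686689 - 4.8841 = 3.16276689
  phi_hat_1 = [gamma(1) gamma(0) - gamma(1) gamma(2)] / det = [(2.21)(2.8367) - (2.21)(2.0797)] / 3.16276689 = 1.67297 / 3.16276689 = 0.529
  phi_hat_2 = [gamma(0) gamma(2) - gamma(1)^2] / det = [(2.8367)(2.0797) - (2.21)^2] / 3.16276689 = 1.01538499 / 3.16276689 = 0.321
So phi_hat = [0.5290, 0.3210].
Therefore phi_hat_1 = 0.5290.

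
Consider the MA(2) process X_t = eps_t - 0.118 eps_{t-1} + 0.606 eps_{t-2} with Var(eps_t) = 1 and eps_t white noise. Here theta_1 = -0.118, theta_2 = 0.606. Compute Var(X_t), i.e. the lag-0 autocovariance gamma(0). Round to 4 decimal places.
\gamma(0) = 1.3812

For an MA(q) process X_t = eps_t + sum_i theta_i eps_{t-i} with
Var(eps_t) = sigma^2, the variance is
  gamma(0) = sigma^2 * (1 + sum_i theta_i^2).
  sum_i theta_i^2 = (-0.118)^2 + (0.606)^2 = 0.013924 + 0.367236 = 0.38116.
  gamma(0) = 1 * (1 + 0.38116) = 1 * 1.38116 = 1.38116, which rounds to 1.3812.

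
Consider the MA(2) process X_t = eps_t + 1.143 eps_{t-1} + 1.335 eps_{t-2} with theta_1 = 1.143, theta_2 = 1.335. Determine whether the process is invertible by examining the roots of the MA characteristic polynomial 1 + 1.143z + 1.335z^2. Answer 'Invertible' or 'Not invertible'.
\text{Not invertible}

The MA(q) characteristic polynomial is P(z) = 1 + 1.143z + 1.335z^2.
Invertibility requires all roots to lie outside the unit circle, i.e. |z| > 1 for every root.
Set 1 + (1.143) z + (1.335) z^2 = 0, i.e. a z^2 + b z + c = 0 with a = 1.335, b = 1.143, c = 1.
Discriminant D = b^2 - 4ac = (1.143)^2 - 4*(1.335)*1 = 1.306449 - (5.34) = -4.033551.
D < 0, so the roots are the complex-conjugate pair z = (-b +/- i sqrt(-D)) / (2a) = -0.4281 +/- 0.7522i.
For a conjugate pair |z|^2 = z * conj(z) = (product of roots) = c/a = 1/(1.335) = 0.749064, so |z| = sqrt(0.749064) = 0.8655 for both roots.
Moduli of all roots: 0.8655, 0.8655.
All moduli strictly greater than 1? No.
Verdict: Not invertible.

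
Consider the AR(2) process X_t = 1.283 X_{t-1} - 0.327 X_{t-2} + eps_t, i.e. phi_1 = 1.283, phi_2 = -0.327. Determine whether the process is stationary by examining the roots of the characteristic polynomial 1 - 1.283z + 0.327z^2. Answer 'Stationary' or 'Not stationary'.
\text{Stationary}

The AR(p) characteristic polynomial is P(z) = 1 - 1.283z + 0.327z^2.
Stationarity requires all roots to lie outside the unit circle, i.e. |z| > 1 for every root.
Set 1 + (-1.283) z + (0.327) z^2 = 0, i.e. a z^2 + b z + c = 0 with a = 0.327, b = -1.283, c = 1.
Discriminant D = b^2 - 4ac = (-1.283)^2 - 4*(0.327)*1 = 1.646089 - (1.308) = 0.338089.
D >= 0, so the roots are real: z = (-b +/- sqrt(D)) / (2a) = (1.283 +/- 0.581454) / (0.654).
  z_1 = (1.283 + 0.581454) / (0.654) = 2.8508,   |z_1| = 2.8508.
  z_2 = (1.283 - 0.581454) / (0.654) = 1.0727,   |z_2| = 1.0727.
Moduli of all roots: 2.8508, 1.0727.
All moduli strictly greater than 1? Yes.
Verdict: Stationary.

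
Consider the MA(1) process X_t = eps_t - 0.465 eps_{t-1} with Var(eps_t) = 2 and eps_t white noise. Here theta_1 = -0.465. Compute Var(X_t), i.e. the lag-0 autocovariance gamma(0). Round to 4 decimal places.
\gamma(0) = 2.4325

For an MA(q) process X_t = eps_t + sum_i theta_i eps_{t-i} with
Var(eps_t) = sigma^2, the variance is
  gamma(0) = sigma^2 * (1 + sum_i theta_i^2).
  sum_i theta_i^2 = (-0.465)^2 = 0.216225.
  gamma(0) = 2 * (1 + 0.216225) = 2 * 1.216225 = 2.43245, which rounds to 2.4325.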